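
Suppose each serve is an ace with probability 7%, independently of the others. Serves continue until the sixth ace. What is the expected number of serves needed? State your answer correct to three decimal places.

Y = total serves until the sixth success; negative binomial with r=6, p=0.07.
E[Y] = r / p = 6 / 0.07 = 85.71429

85.714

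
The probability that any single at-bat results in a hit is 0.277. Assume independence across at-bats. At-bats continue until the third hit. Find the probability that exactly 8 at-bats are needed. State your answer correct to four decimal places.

0.0882

Y = trial on which the third success occurs; negative binomial, r=3, p=0.277.
P(Y=8) = C(7,2) · p^3 · (1−p)^5
= 21 · 0.021254 · 0.19756 = 0.088176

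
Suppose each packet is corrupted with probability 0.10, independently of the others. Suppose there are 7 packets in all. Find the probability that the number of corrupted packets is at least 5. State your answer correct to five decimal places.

0.00018

X ~ Binomial(7, 0.10); P(X ≥ 5) = Σ C(7,k) p^k (1−p)^(7−k) over k:
  k=5: C(7,5)·0.10^5·0.90^2 = 0.0001701
  k=6: C(7,6)·0.10^6·0.90^1 = 0.0000063
  k=7: C(7,7)·0.10^7·0.90^0 = 0.0000001
Total = 0.0001765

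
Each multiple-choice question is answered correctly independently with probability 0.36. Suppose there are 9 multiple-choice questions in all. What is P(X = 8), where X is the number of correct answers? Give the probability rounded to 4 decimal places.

0.0016

X ~ Binomial(n=9, p=0.36).
P(X=8) = C(9,8) · p^8 · (1−p)^1
= 9 · 0.00028211 · 0.64 = 0.001625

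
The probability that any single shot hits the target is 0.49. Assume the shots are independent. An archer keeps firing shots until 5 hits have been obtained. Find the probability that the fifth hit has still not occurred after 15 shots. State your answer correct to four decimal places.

0.0690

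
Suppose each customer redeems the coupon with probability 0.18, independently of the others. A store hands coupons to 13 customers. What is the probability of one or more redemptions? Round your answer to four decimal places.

P(at least one) = 1 − P(none) = 1 − (1 − 0.18)^13
= 1 − 0.075784 = 0.924216

0.9242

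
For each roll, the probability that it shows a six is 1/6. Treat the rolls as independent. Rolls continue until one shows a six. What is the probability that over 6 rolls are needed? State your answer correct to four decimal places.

0.3349

Y = number of rolls to the first success; geometric, p = 0.166667.
P(Y > 6) = P(first 6 all fail) = (1−p)^6 = 0.334898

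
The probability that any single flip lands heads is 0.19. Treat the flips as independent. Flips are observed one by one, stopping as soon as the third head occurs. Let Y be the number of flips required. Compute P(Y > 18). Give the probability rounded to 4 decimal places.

0.3073

Needing more than 18 flips ⇔ fewer than 3 successes in the first 18. With X ~ Binomial(18, 0.19), P(Y > 18) = P(X ≤ 2).
  k=0: C(18,0)·0.19^0·0.81^18 = 0.022528
  k=1: C(18,1)·0.19^1·0.81^17 = 0.095120
  k=2: C(18,2)·0.19^2·0.81^16 = 0.189653
P(X ≤ 2) = 0.307301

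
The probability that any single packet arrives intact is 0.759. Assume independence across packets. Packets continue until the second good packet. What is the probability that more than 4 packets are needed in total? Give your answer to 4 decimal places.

Needing more than 4 packets ⇔ fewer than 2 successes in the first 4. With X ~ Binomial(4, 0.759), P(Y > 4) = P(X ≤ 1).
  k=0: C(4,0)·0.759^0·0.241^4 = 0.003373
  k=1: C(4,1)·0.759^1·0.241^3 = 0.042496
P(X ≤ 1) = 0.045870

0.0459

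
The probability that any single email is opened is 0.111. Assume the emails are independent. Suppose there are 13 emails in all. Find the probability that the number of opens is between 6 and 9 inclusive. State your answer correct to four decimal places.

0.0016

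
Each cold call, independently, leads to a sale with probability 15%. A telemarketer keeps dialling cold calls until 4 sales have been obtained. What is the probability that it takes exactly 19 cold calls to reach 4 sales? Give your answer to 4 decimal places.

0.0361

Y = trial on which the fourth success occurs; negative binomial, r=4, p=0.15.
P(Y=19) = C(18,3) · p^4 · (1−p)^15
= 816 · 0.00050625 · 0.087354 = 0.036086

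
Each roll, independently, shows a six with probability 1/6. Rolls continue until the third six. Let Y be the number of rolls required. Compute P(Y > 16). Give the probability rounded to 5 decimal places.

Needing more than 16 rolls ⇔ fewer than 3 successes in the first 16. With X ~ Binomial(16, 0.166667), P(Y > 16) = P(X ≤ 2).
  k=0: C(16,0)·0.166667^0·0.833333^16 = 0.0540879
  k=1: C(16,1)·0.166667^1·0.833333^15 = 0.1730813
  k=2: C(16,2)·0.166667^2·0.833333^14 = 0.2596219
P(X ≤ 2) = 0.4867910

0.48679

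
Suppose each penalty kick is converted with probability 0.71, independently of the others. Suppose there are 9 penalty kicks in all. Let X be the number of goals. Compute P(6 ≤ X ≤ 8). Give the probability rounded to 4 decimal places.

X ~ Binomial(9, 0.71); P(6 ≤ X ≤ 8) = Σ C(9,k) p^k (1−p)^(9−k) over k:
  k=6: C(9,6)·0.71^6·0.29^3 = 0.262436
  k=7: C(9,7)·0.71^7·0.29^2 = 0.275364
  k=8: C(9,8)·0.71^8·0.29^1 = 0.168542
Total = 0.706342

0.7063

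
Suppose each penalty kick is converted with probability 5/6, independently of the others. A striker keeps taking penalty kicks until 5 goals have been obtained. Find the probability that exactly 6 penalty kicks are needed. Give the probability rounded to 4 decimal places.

Y = trial on which the fifth success occurs; negative binomial, r=5, p=0.833333.
P(Y=6) = C(5,4) · p^5 · (1−p)^1
= 5 · 0.40188 · 0.16667 = 0.334898

0.3349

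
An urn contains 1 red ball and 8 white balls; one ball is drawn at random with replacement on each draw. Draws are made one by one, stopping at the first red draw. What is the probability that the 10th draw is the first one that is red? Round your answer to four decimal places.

0.0385

Geometric (trials to first success), p = 0.111111.
P(Y = 10) = (1−p)^9 · p = 0.34644 · 0.111111 = 0.038493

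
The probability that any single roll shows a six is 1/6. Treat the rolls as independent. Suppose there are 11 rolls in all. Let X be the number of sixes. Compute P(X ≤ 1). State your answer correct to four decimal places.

0.4307

X ~ Binomial(11, 0.166667); P(X ≤ 1) = Σ C(11,k) p^k (1−p)^(11−k) over k:
  k=0: C(11,0)·0.166667^0·0.833333^11 = 0.134588
  k=1: C(11,1)·0.166667^1·0.833333^10 = 0.296094
Total = 0.430682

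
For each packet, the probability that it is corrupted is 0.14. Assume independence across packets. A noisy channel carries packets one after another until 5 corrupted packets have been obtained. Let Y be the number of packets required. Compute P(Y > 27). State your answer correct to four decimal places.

0.6755

Needing more than 27 packets ⇔ fewer than 5 successes in the first 27. With X ~ Binomial(27, 0.14), P(Y > 27) = P(X ≤ 4).
  k=0: C(27,0)·0.14^0·0.86^27 = 0.017040
  k=1: C(27,1)·0.14^1·0.86^26 = 0.074895
  k=2: C(27,2)·0.14^2·0.86^25 = 0.158498
  k=3: C(27,3)·0.14^3·0.86^24 = 0.215017
  k=4: C(27,4)·0.14^4·0.86^23 = 0.210017
P(X ≤ 4) = 0.675466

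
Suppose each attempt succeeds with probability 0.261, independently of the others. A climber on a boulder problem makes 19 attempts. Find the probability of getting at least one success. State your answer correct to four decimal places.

0.9968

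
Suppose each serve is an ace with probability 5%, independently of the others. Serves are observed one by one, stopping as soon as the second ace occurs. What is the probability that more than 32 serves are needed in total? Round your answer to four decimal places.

Needing more than 32 serves ⇔ fewer than 2 successes in the first 32. With X ~ Binomial(32, 0.05), P(Y > 32) = P(X ≤ 1).
  k=0: C(32,0)·0.05^0·0.95^32 = 0.193711
  k=1: C(32,1)·0.05^1·0.95^31 = 0.326251
P(X ≤ 1) = 0.519962

0.5200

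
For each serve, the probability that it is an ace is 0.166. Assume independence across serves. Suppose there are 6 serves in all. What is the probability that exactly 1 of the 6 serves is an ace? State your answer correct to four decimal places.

0.4019

X ~ Binomial(n=6, p=0.166).
P(X=1) = C(6,1) · p^1 · (1−p)^5
= 6 · 0.166 · 0.40349 = 0.401874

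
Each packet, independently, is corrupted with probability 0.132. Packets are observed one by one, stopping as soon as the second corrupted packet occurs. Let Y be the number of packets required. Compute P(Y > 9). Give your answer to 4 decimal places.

0.6625

Needing more than 9 packets ⇔ fewer than 2 successes in the first 9. With X ~ Binomial(9, 0.132), P(Y > 9) = P(X ≤ 1).
  k=0: C(9,0)·0.132^0·0.868^9 = 0.279690
  k=1: C(9,1)·0.132^1·0.868^8 = 0.382802
P(X ≤ 1) = 0.662492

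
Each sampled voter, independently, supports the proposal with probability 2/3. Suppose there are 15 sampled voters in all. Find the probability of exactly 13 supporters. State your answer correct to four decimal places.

X ~ Binomial(n=15, p=0.666667).
P(X=13) = C(15,13) · p^13 · (1−p)^2
= 105 · 0.0051382 · 0.11111 = 0.059946

0.0599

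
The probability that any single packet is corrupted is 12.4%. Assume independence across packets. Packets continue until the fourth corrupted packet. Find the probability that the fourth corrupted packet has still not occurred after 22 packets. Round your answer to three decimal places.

0.712

Needing more than 22 packets ⇔ fewer than 4 successes in the first 22. With X ~ Binomial(22, 0.124), P(Y > 22) = P(X ≤ 3).
  k=0: C(22,0)·0.124^0·0.876^22 = 0.05434
  k=1: C(22,1)·0.124^1·0.876^21 = 0.16921
  k=2: C(22,2)·0.124^2·0.876^20 = 0.25150
  k=3: C(22,3)·0.124^3·0.876^19 = 0.23734
P(X ≤ 3) = 0.71238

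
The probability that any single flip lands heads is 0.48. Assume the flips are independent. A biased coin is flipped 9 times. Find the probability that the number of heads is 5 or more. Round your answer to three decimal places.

X ~ Binomial(9, 0.48); P(X ≥ 5) = Σ C(9,k) p^k (1−p)^(9−k) over k:
  k=5: C(9,5)·0.48^5·0.52^4 = 0.23474
  k=6: C(9,6)·0.48^6·0.52^3 = 0.14446
  k=7: C(9,7)·0.48^7·0.52^2 = 0.05715
  k=8: C(9,8)·0.48^8·0.52^1 = 0.01319
  k=9: C(9,9)·0.48^9·0.52^0 = 0.00135
Total = 0.45089

0.451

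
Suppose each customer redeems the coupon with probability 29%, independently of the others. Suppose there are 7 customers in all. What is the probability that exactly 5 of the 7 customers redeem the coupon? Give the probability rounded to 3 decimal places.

0.022

X ~ Binomial(n=7, p=0.29).
P(X=5) = C(7,5) · p^5 · (1−p)^2
= 21 · 0.0020511 · 0.5041 = 0.02171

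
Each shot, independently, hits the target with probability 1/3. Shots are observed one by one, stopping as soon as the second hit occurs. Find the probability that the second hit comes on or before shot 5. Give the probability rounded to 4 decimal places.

0.5391

Finishing within 5 shots ⇔ at least 2 successes in the first 5. With X ~ Binomial(5, 0.333333), P(Y ≤ 5) = 1 − P(X ≤ 1).
  k=0: C(5,0)·0.333333^0·0.666667^5 = 0.131687
  k=1: C(5,1)·0.333333^1·0.666667^4 = 0.329218
1 − 0.460905 = 0.539095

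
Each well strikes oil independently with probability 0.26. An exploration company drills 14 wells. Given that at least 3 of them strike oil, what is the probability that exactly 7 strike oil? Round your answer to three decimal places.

0.045

X ~ Binomial(14, 0.26). Want P(X=7 | X≥3) = P(X=7) / P(X≥3).
P(X=7) = C(14,7)·0.26^7·0.74^7 = 0.03350
P(X≥3) = 1 − 0.01477 − 0.07263 − 0.16587 = 0.74673
Ratio = 0.03350 / 0.74673 = 0.04486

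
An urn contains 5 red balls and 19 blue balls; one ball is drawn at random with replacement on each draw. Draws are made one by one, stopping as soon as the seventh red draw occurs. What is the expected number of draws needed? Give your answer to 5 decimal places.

Y = total draws until the seventh success; negative binomial with r=7, p=0.208333.
E[Y] = r / p = 7 / 0.208333 = 33.6000000

33.60000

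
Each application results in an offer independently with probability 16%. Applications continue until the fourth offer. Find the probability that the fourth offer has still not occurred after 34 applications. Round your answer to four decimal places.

0.1843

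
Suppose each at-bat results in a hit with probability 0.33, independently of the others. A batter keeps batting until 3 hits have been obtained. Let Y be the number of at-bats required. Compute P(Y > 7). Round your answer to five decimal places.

0.57833

Needing more than 7 at-bats ⇔ fewer than 3 successes in the first 7. With X ~ Binomial(7, 0.33), P(Y > 7) = P(X ≤ 2).
  k=0: C(7,0)·0.33^0·0.67^7 = 0.0606071
  k=1: C(7,1)·0.33^1·0.67^6 = 0.2089589
  k=2: C(7,2)·0.33^2·0.67^5 = 0.3087601
P(X ≤ 2) = 0.5783261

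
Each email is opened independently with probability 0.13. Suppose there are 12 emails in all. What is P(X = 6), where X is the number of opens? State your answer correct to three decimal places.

0.002

X ~ Binomial(n=12, p=0.13).
P(X=6) = C(12,6) · p^6 · (1−p)^6
= 924 · 4.8268e-06 · 0.43363 = 0.00193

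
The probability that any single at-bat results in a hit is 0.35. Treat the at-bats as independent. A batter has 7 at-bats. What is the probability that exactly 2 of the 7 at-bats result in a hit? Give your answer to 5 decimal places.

0.29848

X ~ Binomial(n=7, p=0.35).
P(X=2) = C(7,2) · p^2 · (1−p)^5
= 21 · 0.1225 · 0.11603 = 0.2984848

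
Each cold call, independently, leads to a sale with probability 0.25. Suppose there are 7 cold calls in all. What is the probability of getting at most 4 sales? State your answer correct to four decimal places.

0.9871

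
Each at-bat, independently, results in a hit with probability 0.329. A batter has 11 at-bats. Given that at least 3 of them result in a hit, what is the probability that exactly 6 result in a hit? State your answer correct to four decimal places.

X ~ Binomial(11, 0.329). Want P(X=6 | X≥3) = P(X=6) / P(X≥3).
P(X=6) = C(11,6)·0.329^6·0.671^5 = 0.079695
P(X≥3) = 1 − 0.012415 − 0.066960 − 0.164156 = 0.756469
Ratio = 0.079695 / 0.756469 = 0.105351

0.1054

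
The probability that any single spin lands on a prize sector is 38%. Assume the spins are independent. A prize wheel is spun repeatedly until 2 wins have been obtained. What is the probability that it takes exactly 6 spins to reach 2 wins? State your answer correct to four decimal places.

0.1067

Y = trial on which the second success occurs; negative binomial, r=2, p=0.38.
P(Y=6) = C(5,1) · p^2 · (1−p)^4
= 5 · 0.1444 · 0.14776 = 0.106685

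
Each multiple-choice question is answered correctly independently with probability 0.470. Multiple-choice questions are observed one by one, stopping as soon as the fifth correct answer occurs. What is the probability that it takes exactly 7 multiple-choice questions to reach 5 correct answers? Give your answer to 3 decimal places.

Y = trial on which the fifth success occurs; negative binomial, r=5, p=0.47.
P(Y=7) = C(6,4) · p^5 · (1−p)^2
= 15 · 0.022935 · 0.2809 = 0.09663

0.097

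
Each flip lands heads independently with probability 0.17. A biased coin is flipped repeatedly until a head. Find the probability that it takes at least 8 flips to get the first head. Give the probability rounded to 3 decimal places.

0.271

Y = number of flips to the first success; geometric, p = 0.17.
P(Y > 7) = P(first 7 all fail) = (1−p)^7 = 0.27136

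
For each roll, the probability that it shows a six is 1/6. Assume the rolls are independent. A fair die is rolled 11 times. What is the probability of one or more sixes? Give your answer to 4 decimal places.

P(at least one) = 1 − P(none) = 1 − (1 − 0.166667)^11
= 1 − 0.134588 = 0.865412

0.8654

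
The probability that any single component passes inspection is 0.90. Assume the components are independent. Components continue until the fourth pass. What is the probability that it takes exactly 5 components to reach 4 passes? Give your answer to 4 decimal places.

Y = trial on which the fourth success occurs; negative binomial, r=4, p=0.90.
P(Y=5) = C(4,3) · p^4 · (1−p)^1
= 4 · 0.6561 · 0.1 = 0.262440

0.2624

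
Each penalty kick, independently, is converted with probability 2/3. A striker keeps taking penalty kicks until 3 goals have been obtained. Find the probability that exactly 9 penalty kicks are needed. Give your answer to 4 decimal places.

0.0114

Y = trial on which the third success occurs; negative binomial, r=3, p=0.666667.
P(Y=9) = C(8,2) · p^3 · (1−p)^6
= 28 · 0.2963 · 0.0013717 = 0.011380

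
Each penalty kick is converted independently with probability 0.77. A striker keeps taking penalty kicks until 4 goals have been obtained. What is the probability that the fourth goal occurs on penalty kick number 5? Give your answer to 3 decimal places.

0.323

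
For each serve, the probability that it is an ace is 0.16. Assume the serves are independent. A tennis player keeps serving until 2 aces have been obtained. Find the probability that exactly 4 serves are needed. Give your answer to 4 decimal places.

Y = trial on which the second success occurs; negative binomial, r=2, p=0.16.
P(Y=4) = C(3,1) · p^2 · (1−p)^2
= 3 · 0.0256 · 0.7056 = 0.054190

0.0542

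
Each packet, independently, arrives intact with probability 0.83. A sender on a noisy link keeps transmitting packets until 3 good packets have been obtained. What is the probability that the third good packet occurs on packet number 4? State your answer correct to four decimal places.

0.2916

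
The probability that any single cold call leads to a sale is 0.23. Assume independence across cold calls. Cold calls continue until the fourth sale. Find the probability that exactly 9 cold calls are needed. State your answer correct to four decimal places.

Y = trial on which the fourth success occurs; negative binomial, r=4, p=0.23.
P(Y=9) = C(8,3) · p^4 · (1−p)^5
= 56 · 0.0027984 · 0.27068 = 0.042418

0.0424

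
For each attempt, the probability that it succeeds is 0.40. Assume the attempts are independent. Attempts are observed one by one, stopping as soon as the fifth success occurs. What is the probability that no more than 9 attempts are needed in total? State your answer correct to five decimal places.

Finishing within 9 attempts ⇔ at least 5 successes in the first 9. With X ~ Binomial(9, 0.40), P(Y ≤ 9) = 1 − P(X ≤ 4).
  k=0: C(9,0)·0.40^0·0.60^9 = 0.0100777
  k=1: C(9,1)·0.40^1·0.60^8 = 0.0604662
  k=2: C(9,2)·0.40^2·0.60^7 = 0.1612431
  k=3: C(9,3)·0.40^3·0.60^6 = 0.2508227
  k=4: C(9,4)·0.40^4·0.60^5 = 0.2508227
1 − 0.7334323 = 0.2665677

0.26657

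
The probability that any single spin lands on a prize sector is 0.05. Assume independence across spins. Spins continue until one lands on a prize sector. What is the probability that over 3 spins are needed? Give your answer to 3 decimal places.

Y = number of spins to the first success; geometric, p = 0.05.
P(Y > 3) = P(first 3 all fail) = (1−p)^3 = 0.85737

0.857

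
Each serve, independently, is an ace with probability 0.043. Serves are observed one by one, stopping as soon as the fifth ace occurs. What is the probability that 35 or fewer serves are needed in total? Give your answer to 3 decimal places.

0.016

Finishing within 35 serves ⇔ at least 5 successes in the first 35. With X ~ Binomial(35, 0.043), P(Y ≤ 35) = 1 − P(X ≤ 4).
  k=0: C(35,0)·0.043^0·0.957^35 = 0.21474
  k=1: C(35,1)·0.043^1·0.957^34 = 0.33771
  k=2: C(35,2)·0.043^2·0.957^33 = 0.25796
  k=3: C(35,3)·0.043^3·0.957^32 = 0.12750
  k=4: C(35,4)·0.043^4·0.957^31 = 0.04583
1 − 0.98373 = 0.01627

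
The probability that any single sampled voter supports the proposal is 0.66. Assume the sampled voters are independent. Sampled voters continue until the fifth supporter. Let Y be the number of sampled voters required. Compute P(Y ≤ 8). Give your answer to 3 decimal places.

0.728

Finishing within 8 sampled voters ⇔ at least 5 successes in the first 8. With X ~ Binomial(8, 0.66), P(Y ≤ 8) = 1 − P(X ≤ 4).
  k=0: C(8,0)·0.66^0·0.34^8 = 0.00018
  k=1: C(8,1)·0.66^1·0.34^7 = 0.00277
  k=2: C(8,2)·0.66^2·0.34^6 = 0.01884
  k=3: C(8,3)·0.66^3·0.34^5 = 0.07315
  k=4: C(8,4)·0.66^4·0.34^4 = 0.17750
1 − 0.27244 = 0.72756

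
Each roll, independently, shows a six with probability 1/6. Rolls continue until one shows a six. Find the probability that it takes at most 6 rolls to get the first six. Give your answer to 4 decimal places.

Y = number of rolls to the first success; geometric, p = 0.166667.
P(Y ≤ 6) = 1 − (1−p)^6 = 1 − 0.334898 = 0.665102

0.6651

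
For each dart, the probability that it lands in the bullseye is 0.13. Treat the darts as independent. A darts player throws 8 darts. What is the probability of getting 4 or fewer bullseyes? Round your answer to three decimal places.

0.999

X ~ Binomial(8, 0.13); P(X ≤ 4) = Σ C(8,k) p^k (1−p)^(8−k) over k:
  k=0: C(8,0)·0.13^0·0.87^8 = 0.32821
  k=1: C(8,1)·0.13^1·0.87^7 = 0.39234
  k=2: C(8,2)·0.13^2·0.87^6 = 0.20519
  k=3: C(8,3)·0.13^3·0.87^5 = 0.06132
  k=4: C(8,4)·0.13^4·0.87^4 = 0.01145
Total = 0.99852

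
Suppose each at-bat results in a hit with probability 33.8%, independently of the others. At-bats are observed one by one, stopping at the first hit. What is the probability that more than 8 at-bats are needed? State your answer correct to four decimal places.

Y = number of at-bats to the first success; geometric, p = 0.338.
P(Y > 8) = P(first 8 all fail) = (1−p)^8 = 0.036886

0.0369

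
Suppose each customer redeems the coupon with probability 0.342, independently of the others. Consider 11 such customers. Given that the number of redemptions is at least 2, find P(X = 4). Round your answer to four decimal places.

X ~ Binomial(11, 0.342). Want P(X=4 | X≥2) = P(X=4) / P(X≥2).
P(X=4) = C(11,4)·0.342^4·0.658^7 = 0.241101
P(X≥2) = 1 − 0.010011 − 0.057237 = 0.932752
Ratio = 0.241101 / 0.932752 = 0.258484

0.2585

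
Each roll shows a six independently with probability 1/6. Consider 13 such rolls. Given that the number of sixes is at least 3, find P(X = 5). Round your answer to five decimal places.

X ~ Binomial(13, 0.166667). Want P(X=5 | X≥3) = P(X=5) / P(X≥3).
P(X=5) = C(13,5)·0.166667^5·0.833333^8 = 0.0384922
P(X≥3) = 1 − 0.0934639 − 0.2430061 − 0.2916073 = 0.3719227
Ratio = 0.0384922 / 0.3719227 = 0.1034951

0.10350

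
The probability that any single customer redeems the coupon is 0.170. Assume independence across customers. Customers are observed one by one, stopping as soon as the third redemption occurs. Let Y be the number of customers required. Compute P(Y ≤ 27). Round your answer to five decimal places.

Finishing within 27 customers ⇔ at least 3 successes in the first 27. With X ~ Binomial(27, 0.17), P(Y ≤ 27) = 1 − P(X ≤ 2).
  k=0: C(27,0)·0.17^0·0.83^27 = 0.0065329
  k=1: C(27,1)·0.17^1·0.83^26 = 0.0361279
  k=2: C(27,2)·0.17^2·0.83^25 = 0.0961961
1 − 0.1388569 = 0.8611431

0.86114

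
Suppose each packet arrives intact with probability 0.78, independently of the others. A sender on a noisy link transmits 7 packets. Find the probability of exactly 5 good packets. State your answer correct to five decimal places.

X ~ Binomial(n=7, p=0.78).
P(X=5) = C(7,5) · p^5 · (1−p)^2
= 21 · 0.28872 · 0.0484 = 0.2934524

0.29345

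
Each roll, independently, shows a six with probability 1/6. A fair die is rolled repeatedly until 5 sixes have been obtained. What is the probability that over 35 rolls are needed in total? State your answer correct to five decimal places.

0.28432

Needing more than 35 rolls ⇔ fewer than 5 successes in the first 35. With X ~ Binomial(35, 0.166667), P(Y > 35) = P(X ≤ 4).
  k=0: C(35,0)·0.166667^0·0.833333^35 = 0.0016930
  k=1: C(35,1)·0.166667^1·0.833333^34 = 0.0118510
  k=2: C(35,2)·0.166667^2·0.833333^33 = 0.0402933
  k=3: C(35,3)·0.166667^3·0.833333^32 = 0.0886454
  k=4: C(35,4)·0.166667^4·0.833333^31 = 0.1418326
P(X ≤ 4) = 0.2843153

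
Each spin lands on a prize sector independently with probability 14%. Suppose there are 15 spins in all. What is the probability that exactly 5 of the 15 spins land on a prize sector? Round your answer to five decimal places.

0.03574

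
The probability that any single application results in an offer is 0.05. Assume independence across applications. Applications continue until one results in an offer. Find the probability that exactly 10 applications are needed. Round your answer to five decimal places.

0.03151

Geometric (trials to first success), p = 0.05.
P(Y = 10) = (1−p)^9 · p = 0.63025 · 0.05 = 0.0315125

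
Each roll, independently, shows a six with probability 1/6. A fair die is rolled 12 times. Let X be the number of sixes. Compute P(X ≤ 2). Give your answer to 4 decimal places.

X ~ Binomial(12, 0.166667); P(X ≤ 2) = Σ C(12,k) p^k (1−p)^(12−k) over k:
  k=0: C(12,0)·0.166667^0·0.833333^12 = 0.112157
  k=1: C(12,1)·0.166667^1·0.833333^11 = 0.269176
  k=2: C(12,2)·0.166667^2·0.833333^10 = 0.296094
Total = 0.677426

0.6774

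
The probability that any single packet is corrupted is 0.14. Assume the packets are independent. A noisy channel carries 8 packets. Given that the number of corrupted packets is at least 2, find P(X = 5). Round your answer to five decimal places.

0.00616

X ~ Binomial(8, 0.14). Want P(X=5 | X≥2) = P(X=5) / P(X≥2).
P(X=5) = C(8,5)·0.14^5·0.86^3 = 0.0019157
P(X≥2) = 1 − 0.2992179 − 0.3896792 = 0.3111029
Ratio = 0.0019157 / 0.3111029 = 0.0061577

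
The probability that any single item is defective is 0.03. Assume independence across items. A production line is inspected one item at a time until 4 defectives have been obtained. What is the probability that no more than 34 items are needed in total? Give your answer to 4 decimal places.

Finishing within 34 items ⇔ at least 4 successes in the first 34. With X ~ Binomial(34, 0.03), P(Y ≤ 34) = 1 − P(X ≤ 3).
  k=0: C(34,0)·0.03^0·0.97^34 = 0.355009
  k=1: C(34,1)·0.03^1·0.97^33 = 0.373308
  k=2: C(34,2)·0.03^2·0.97^32 = 0.190503
  k=3: C(34,3)·0.03^3·0.97^31 = 0.062846
1 − 0.981666 = 0.018334

0.0183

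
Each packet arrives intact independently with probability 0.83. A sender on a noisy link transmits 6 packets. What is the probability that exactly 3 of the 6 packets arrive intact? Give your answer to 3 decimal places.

X ~ Binomial(n=6, p=0.83).
P(X=3) = C(6,3) · p^3 · (1−p)^3
= 20 · 0.57179 · 0.004913 = 0.05618

0.056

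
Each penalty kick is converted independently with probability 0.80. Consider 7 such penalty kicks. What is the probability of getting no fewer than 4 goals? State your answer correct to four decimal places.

0.9667

X ~ Binomial(7, 0.80); P(X ≥ 4) = Σ C(7,k) p^k (1−p)^(7−k) over k:
  k=4: C(7,4)·0.80^4·0.20^3 = 0.114688
  k=5: C(7,5)·0.80^5·0.20^2 = 0.275251
  k=6: C(7,6)·0.80^6·0.20^1 = 0.367002
  k=7: C(7,7)·0.80^7·0.20^0 = 0.209715
Total = 0.966656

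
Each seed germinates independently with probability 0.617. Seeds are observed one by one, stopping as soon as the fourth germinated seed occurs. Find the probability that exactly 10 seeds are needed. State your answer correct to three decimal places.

0.038

Y = trial on which the fourth success occurs; negative binomial, r=4, p=0.617.
P(Y=10) = C(9,3) · p^4 · (1−p)^6
= 84 · 0.14492 · 0.0031564 = 0.03842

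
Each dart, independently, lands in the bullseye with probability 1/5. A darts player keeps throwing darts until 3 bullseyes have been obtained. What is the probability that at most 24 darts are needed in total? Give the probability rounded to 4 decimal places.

Finishing within 24 darts ⇔ at least 3 successes in the first 24. With X ~ Binomial(24, 0.20), P(Y ≤ 24) = 1 − P(X ≤ 2).
  k=0: C(24,0)·0.20^0·0.80^24 = 0.004722
  k=1: C(24,1)·0.20^1·0.80^23 = 0.028334
  k=2: C(24,2)·0.20^2·0.80^22 = 0.081461
1 − 0.114517 = 0.885483

0.8855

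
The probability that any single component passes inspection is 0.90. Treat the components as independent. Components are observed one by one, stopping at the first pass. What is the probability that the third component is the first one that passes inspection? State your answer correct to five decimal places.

0.00900

Geometric (trials to first success), p = 0.90.
P(Y = 3) = (1−p)^2 · p = 0.01 · 0.90 = 0.0090000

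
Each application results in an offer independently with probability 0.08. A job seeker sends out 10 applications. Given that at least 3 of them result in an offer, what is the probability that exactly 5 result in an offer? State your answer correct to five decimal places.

0.01358

X ~ Binomial(10, 0.08). Want P(X=5 | X≥3) = P(X=5) / P(X≥3).
P(X=5) = C(10,5)·0.08^5·0.92^5 = 0.0005442
P(X≥3) = 1 − 0.4343885 − 0.3777291 − 0.1478070 = 0.0400754
Ratio = 0.0005442 / 0.0400754 = 0.0135804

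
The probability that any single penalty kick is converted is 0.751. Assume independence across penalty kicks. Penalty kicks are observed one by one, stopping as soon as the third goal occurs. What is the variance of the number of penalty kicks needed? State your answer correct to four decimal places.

1.3245

Y = total penalty kicks until the third success; negative binomial with r=3, p=0.751.
Var(Y) = r(1−p)/p² = 3·0.249 / 0.751² = 1.324466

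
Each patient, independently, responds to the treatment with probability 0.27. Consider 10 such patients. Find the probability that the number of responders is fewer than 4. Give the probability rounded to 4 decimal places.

0.7274

X ~ Binomial(10, 0.27); P(X ≤ 3) = Σ C(10,k) p^k (1−p)^(10−k) over k:
  k=0: C(10,0)·0.27^0·0.73^10 = 0.042976
  k=1: C(10,1)·0.27^1·0.73^9 = 0.158953
  k=2: C(10,2)·0.27^2·0.73^8 = 0.264559
  k=3: C(10,3)·0.27^3·0.73^7 = 0.260935
Total = 0.727424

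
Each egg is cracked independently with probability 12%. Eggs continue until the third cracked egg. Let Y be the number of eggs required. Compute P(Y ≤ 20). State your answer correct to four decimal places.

0.4369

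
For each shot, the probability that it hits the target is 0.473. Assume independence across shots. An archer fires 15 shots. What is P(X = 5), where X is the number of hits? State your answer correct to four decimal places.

0.1175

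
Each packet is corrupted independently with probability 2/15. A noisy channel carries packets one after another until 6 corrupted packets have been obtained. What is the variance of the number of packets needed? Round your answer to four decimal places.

Y = total packets until the sixth success; negative binomial with r=6, p=0.133333.
Var(Y) = r(1−p)/p² = 6·0.866667 / 0.133333² = 292.500000

292.5000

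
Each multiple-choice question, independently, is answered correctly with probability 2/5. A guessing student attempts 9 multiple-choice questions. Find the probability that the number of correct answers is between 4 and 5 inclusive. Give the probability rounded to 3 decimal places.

0.418

X ~ Binomial(9, 0.40); P(4 ≤ X ≤ 5) = Σ C(9,k) p^k (1−p)^(9−k) over k:
  k=4: C(9,4)·0.40^4·0.60^5 = 0.25082
  k=5: C(9,5)·0.40^5·0.60^4 = 0.16722
Total = 0.41804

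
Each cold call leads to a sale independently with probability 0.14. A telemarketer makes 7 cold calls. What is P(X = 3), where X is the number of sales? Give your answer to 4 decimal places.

X ~ Binomial(n=7, p=0.14).
P(X=3) = C(7,3) · p^3 · (1−p)^4
= 35 · 0.002744 · 0.54701 = 0.052535

0.0525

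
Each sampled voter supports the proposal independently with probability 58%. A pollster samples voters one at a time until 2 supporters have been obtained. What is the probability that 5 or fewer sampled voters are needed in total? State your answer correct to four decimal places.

Finishing within 5 sampled voters ⇔ at least 2 successes in the first 5. With X ~ Binomial(5, 0.58), P(Y ≤ 5) = 1 − P(X ≤ 1).
  k=0: C(5,0)·0.58^0·0.42^5 = 0.013069
  k=1: C(5,1)·0.58^1·0.42^4 = 0.090239
1 − 0.103308 = 0.896692

0.8967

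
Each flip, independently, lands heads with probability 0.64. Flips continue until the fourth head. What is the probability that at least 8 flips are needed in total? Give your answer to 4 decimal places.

0.2167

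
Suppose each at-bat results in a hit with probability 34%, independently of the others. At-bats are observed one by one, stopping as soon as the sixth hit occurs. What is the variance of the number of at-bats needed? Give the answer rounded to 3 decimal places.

Y = total at-bats until the sixth success; negative binomial with r=6, p=0.34.
Var(Y) = r(1−p)/p² = 6·0.66 / 0.34² = 34.25606

34.256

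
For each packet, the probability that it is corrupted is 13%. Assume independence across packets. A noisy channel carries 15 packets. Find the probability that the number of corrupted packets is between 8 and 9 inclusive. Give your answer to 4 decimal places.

0.0002

X ~ Binomial(15, 0.13); P(8 ≤ X ≤ 9) = Σ C(15,k) p^k (1−p)^(15−k) over k:
  k=8: C(15,8)·0.13^8·0.87^7 = 0.000198
  k=9: C(15,9)·0.13^9·0.87^6 = 0.000023
Total = 0.000221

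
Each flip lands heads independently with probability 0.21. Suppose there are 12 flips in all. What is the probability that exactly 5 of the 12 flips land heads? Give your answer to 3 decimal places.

X ~ Binomial(n=12, p=0.21).
P(X=5) = C(12,5) · p^5 · (1−p)^7
= 792 · 0.00040841 · 0.19204 = 0.06212

0.062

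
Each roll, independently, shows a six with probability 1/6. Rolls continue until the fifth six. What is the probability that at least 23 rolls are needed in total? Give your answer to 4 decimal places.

0.7004

Needing more than 22 rolls ⇔ fewer than 5 successes in the first 22. With X ~ Binomial(22, 0.166667), P(Y > 22) = P(X ≤ 4).
  k=0: C(22,0)·0.166667^0·0.833333^22 = 0.018114
  k=1: C(22,1)·0.166667^1·0.833333^21 = 0.079701
  k=2: C(22,2)·0.166667^2·0.833333^20 = 0.167373
  k=3: C(22,3)·0.166667^3·0.833333^19 = 0.223164
  k=4: C(22,4)·0.166667^4·0.833333^18 = 0.212005
P(X ≤ 4) = 0.700357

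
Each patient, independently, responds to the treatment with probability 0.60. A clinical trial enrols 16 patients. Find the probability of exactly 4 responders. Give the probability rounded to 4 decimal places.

0.0040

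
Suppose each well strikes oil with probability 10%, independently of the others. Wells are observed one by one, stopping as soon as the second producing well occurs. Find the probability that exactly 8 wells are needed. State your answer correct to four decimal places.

0.0372

Y = trial on which the second success occurs; negative binomial, r=2, p=0.10.
P(Y=8) = C(7,1) · p^2 · (1−p)^6
= 7 · 0.01 · 0.53144 = 0.037201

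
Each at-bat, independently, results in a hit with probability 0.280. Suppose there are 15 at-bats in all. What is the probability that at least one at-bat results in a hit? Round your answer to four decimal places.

0.9928

P(at least one) = 1 − P(none) = 1 − (1 − 0.28)^15
= 1 − 0.007244 = 0.992756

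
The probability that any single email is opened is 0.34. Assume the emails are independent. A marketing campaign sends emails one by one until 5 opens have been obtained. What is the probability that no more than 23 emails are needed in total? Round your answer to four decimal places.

0.9331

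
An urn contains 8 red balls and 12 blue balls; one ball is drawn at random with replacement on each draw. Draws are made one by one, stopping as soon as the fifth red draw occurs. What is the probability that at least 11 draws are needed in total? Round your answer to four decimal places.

0.6331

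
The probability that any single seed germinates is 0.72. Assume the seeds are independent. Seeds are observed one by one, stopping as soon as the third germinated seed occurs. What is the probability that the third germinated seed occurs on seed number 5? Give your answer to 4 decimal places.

0.1756

Y = trial on which the third success occurs; negative binomial, r=3, p=0.72.
P(Y=5) = C(4,2) · p^3 · (1−p)^2
= 6 · 0.37325 · 0.0784 = 0.175576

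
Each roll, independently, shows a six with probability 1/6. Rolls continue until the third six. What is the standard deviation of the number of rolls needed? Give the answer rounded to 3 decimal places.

9.487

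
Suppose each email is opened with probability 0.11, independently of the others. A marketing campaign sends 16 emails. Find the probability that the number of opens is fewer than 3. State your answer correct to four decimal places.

X ~ Binomial(16, 0.11); P(X ≤ 2) = Σ C(16,k) p^k (1−p)^(16−k) over k:
  k=0: C(16,0)·0.11^0·0.89^16 = 0.154967
  k=1: C(16,1)·0.11^1·0.89^15 = 0.306452
  k=2: C(16,2)·0.11^2·0.89^14 = 0.284071
Total = 0.745490

0.7455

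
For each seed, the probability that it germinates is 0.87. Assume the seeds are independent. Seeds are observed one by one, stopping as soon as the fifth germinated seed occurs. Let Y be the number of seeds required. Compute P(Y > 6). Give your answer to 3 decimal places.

Needing more than 6 seeds ⇔ fewer than 5 successes in the first 6. With X ~ Binomial(6, 0.87), P(Y > 6) = P(X ≤ 4).
  k=0: C(6,0)·0.87^0·0.13^6 = 0.00000
  k=1: C(6,1)·0.87^1·0.13^5 = 0.00019
  k=2: C(6,2)·0.87^2·0.13^4 = 0.00324
  k=3: C(6,3)·0.87^3·0.13^3 = 0.02893
  k=4: C(6,4)·0.87^4·0.13^2 = 0.14523
P(X ≤ 4) = 0.17761

0.178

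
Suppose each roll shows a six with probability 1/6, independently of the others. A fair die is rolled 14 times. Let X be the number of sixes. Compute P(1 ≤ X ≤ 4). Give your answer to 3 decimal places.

0.853

X ~ Binomial(14, 0.166667); P(1 ≤ X ≤ 4) = Σ C(14,k) p^k (1−p)^(14−k) over k:
  k=1: C(14,1)·0.166667^1·0.833333^13 = 0.21808
  k=2: C(14,2)·0.166667^2·0.833333^12 = 0.28351
  k=3: C(14,3)·0.166667^3·0.833333^11 = 0.22681
  k=4: C(14,4)·0.166667^4·0.833333^10 = 0.12474
Total = 0.85314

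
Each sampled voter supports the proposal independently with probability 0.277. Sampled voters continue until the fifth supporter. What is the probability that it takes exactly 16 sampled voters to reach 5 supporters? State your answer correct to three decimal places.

Y = trial on which the fifth success occurs; negative binomial, r=5, p=0.277.
P(Y=16) = C(15,4) · p^5 · (1−p)^11
= 1365 · 0.0016308 · 0.028218 = 0.06281

0.063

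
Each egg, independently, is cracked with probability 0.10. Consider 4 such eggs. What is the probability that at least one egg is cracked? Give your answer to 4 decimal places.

0.3439

P(at least one) = 1 − P(none) = 1 − (1 − 0.10)^4
= 1 − 0.656100 = 0.343900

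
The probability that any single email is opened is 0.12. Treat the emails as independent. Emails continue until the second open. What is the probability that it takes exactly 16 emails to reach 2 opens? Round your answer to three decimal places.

Y = trial on which the second success occurs; negative binomial, r=2, p=0.12.
P(Y=16) = C(15,1) · p^2 · (1−p)^14
= 15 · 0.0144 · 0.16702 = 0.03608

0.036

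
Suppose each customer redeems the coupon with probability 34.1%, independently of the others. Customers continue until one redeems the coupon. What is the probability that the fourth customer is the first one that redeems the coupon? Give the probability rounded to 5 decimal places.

Geometric (trials to first success), p = 0.341.
P(Y = 4) = (1−p)^3 · p = 0.28619 · 0.341 = 0.0975912

0.09759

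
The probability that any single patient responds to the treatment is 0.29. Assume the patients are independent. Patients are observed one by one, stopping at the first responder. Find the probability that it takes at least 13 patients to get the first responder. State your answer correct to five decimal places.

Y = number of patients to the first success; geometric, p = 0.29.
P(Y > 12) = P(first 12 all fail) = (1−p)^12 = 0.0164097

0.01641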